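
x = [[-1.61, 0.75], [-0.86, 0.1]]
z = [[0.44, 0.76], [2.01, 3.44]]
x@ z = [[0.80,1.36], [-0.18,-0.31]]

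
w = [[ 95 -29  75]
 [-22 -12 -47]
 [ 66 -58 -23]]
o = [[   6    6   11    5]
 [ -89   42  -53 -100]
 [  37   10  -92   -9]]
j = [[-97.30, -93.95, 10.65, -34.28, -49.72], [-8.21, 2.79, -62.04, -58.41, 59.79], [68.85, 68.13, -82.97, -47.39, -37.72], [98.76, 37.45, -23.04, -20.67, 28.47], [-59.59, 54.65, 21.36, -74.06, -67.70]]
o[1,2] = -53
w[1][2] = -47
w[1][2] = -47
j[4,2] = 21.36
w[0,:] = [95, -29, 75]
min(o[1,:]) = -100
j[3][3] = -20.67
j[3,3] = -20.67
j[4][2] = 21.36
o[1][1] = 42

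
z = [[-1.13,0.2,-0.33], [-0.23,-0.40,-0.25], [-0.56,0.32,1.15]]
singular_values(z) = [1.39, 1.16, 0.37]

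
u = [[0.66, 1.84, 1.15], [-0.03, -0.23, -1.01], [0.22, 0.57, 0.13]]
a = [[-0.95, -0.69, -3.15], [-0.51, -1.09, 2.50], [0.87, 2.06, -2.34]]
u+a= [[-0.29, 1.15, -2.00],[-0.54, -1.32, 1.49],[1.09, 2.63, -2.21]]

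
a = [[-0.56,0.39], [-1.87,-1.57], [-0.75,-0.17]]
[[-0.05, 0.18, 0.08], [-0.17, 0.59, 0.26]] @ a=[[-0.37,-0.32], [-1.2,-1.04]]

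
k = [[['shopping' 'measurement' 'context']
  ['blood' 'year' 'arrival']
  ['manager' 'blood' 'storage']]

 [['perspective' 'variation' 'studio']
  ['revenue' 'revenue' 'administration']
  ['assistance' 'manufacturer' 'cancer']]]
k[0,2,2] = 'storage'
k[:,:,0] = [['shopping', 'blood', 'manager'], ['perspective', 'revenue', 'assistance']]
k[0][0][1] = 'measurement'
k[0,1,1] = 'year'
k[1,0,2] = 'studio'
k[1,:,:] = [['perspective', 'variation', 'studio'], ['revenue', 'revenue', 'administration'], ['assistance', 'manufacturer', 'cancer']]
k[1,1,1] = 'revenue'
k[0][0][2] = 'context'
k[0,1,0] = 'blood'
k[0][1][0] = 'blood'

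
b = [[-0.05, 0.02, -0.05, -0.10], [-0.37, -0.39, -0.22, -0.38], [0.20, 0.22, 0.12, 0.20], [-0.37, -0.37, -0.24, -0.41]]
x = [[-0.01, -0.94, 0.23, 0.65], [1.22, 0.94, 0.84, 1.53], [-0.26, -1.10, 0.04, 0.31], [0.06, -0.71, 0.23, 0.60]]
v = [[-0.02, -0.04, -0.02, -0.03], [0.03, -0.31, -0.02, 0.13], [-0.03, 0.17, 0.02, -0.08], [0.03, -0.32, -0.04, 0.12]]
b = v @ x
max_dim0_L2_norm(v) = 0.48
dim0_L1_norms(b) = [0.99, 1.0, 0.63, 1.09]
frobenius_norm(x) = 3.01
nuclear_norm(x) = 4.24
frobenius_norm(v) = 0.52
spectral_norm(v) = 0.52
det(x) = 0.00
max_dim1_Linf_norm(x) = 1.53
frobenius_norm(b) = 1.07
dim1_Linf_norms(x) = [0.94, 1.53, 1.1, 0.71]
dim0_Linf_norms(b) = [0.37, 0.39, 0.24, 0.41]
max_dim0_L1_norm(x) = 3.69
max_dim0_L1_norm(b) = 1.09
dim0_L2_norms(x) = [1.25, 1.87, 0.9, 1.79]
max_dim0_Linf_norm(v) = 0.32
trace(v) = -0.19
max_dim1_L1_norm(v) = 0.51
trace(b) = -0.73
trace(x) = 1.57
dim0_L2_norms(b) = [0.56, 0.58, 0.35, 0.6]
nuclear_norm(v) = 0.59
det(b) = -0.00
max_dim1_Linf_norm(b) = 0.41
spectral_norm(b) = 1.06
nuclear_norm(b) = 1.17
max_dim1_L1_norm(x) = 4.53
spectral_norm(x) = 2.37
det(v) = 0.00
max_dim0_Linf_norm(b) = 0.41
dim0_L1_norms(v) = [0.11, 0.84, 0.1, 0.36]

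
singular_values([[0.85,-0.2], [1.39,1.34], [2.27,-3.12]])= [3.92, 2.0]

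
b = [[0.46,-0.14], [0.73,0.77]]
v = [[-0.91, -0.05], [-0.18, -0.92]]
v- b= [[-1.37,0.09],[-0.91,-1.69]]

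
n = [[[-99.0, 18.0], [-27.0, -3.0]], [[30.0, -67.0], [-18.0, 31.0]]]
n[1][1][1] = 31.0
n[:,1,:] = [[-27.0, -3.0], [-18.0, 31.0]]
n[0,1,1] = -3.0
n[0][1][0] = -27.0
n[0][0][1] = 18.0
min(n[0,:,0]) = -99.0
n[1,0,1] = -67.0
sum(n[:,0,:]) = -118.0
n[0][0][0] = -99.0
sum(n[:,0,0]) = -69.0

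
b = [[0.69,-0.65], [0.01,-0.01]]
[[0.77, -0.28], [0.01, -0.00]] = b@[[0.86, -0.37], [-0.27, 0.04]]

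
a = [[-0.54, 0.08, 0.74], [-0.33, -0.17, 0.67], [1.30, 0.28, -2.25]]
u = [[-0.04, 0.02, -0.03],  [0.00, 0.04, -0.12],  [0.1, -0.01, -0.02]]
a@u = [[0.1,  -0.02,  -0.01], [0.08,  -0.02,  0.02], [-0.28,  0.06,  -0.03]]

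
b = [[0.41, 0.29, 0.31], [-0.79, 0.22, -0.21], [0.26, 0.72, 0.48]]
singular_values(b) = [1.13, 0.78, 0.01]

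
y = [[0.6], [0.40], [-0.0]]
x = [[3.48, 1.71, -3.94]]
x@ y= [[2.77]]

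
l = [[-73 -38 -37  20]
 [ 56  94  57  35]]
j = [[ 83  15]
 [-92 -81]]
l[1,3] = 35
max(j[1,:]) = -81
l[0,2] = -37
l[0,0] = -73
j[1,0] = -92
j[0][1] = 15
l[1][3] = 35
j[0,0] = 83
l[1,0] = 56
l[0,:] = [-73, -38, -37, 20]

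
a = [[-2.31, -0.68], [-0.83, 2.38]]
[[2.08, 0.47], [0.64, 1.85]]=a @ [[-0.89, -0.39],[-0.04, 0.64]]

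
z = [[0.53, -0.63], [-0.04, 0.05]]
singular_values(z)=[0.83, 0.0]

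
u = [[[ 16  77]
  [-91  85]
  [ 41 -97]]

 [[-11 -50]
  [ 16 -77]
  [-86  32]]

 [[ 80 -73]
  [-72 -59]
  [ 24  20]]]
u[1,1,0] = 16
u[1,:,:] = [[-11, -50], [16, -77], [-86, 32]]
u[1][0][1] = -50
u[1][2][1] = 32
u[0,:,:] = [[16, 77], [-91, 85], [41, -97]]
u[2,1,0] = -72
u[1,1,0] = 16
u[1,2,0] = -86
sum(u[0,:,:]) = 31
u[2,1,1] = -59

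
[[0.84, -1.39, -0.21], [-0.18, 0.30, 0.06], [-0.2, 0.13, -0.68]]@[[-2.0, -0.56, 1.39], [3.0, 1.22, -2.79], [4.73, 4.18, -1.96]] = [[-6.84, -3.04, 5.46], [1.54, 0.72, -1.20], [-2.43, -2.57, 0.69]]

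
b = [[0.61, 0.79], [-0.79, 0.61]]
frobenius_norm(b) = 1.41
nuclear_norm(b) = 2.00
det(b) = 1.00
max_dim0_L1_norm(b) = 1.4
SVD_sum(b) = [[0.0, 0.79], [0.0, 0.61]] + [[0.61, 0.00], [-0.79, 0.00]]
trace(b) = 1.22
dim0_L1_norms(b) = [1.4, 1.4]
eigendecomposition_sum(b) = [[0.30+0.40j, (0.4-0.3j)], [(-0.4+0.3j), (0.3+0.4j)]] + [[(0.3-0.4j), (0.4+0.3j)], [-0.40-0.30j, (0.3-0.4j)]]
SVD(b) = [[0.79, -0.61], [0.61, 0.79]] @ diag([0.9980981915623333, 0.9980981915623331]) @ [[0.0,1.0], [-1.0,-0.00]]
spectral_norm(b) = 1.00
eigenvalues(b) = [(0.61+0.79j), (0.61-0.79j)]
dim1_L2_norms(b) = [1.0, 1.0]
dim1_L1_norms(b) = [1.4, 1.4]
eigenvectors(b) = [[(0.71+0j), 0.71-0.00j], [0.00+0.71j, -0.71j]]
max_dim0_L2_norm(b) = 1.0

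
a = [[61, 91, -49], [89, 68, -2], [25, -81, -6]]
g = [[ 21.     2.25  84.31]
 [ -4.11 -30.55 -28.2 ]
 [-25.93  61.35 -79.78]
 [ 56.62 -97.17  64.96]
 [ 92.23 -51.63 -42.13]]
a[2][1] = -81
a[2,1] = -81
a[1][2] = -2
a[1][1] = 68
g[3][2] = 64.96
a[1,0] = 89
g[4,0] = 92.23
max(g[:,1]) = 61.35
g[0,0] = 21.0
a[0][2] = -49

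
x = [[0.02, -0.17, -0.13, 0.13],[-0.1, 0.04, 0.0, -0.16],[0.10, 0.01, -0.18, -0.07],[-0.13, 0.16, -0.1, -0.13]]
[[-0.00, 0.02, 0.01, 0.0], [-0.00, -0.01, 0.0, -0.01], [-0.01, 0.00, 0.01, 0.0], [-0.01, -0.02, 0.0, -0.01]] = x@[[-0.01, 0.06, -0.01, 0.07], [0.00, -0.09, -0.04, 0.01], [0.03, 0.01, -0.07, 0.02], [0.03, 0.01, -0.02, 0.04]]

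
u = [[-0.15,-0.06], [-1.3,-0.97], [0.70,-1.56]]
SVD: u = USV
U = [[-0.04,0.09], [-0.62,0.78], [-0.78,-0.62]]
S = [1.85, 1.48]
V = [[0.15, 0.99], [-0.99, 0.15]]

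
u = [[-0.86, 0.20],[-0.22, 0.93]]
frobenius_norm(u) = 1.30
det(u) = -0.76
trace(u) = 0.07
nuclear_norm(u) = 1.79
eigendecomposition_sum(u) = [[-0.85, 0.1], [-0.11, 0.01]] + [[-0.01, 0.10], [-0.11, 0.92]]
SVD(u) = [[-0.64, -0.77], [-0.77, 0.64]] @ diag([1.1079525527387581, 0.6821591756178828]) @ [[0.65, -0.76], [0.76, 0.65]]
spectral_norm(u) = 1.11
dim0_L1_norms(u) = [1.08, 1.13]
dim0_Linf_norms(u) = [0.86, 0.93]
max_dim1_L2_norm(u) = 0.96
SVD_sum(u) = [[-0.46, 0.54], [-0.55, 0.65]] + [[-0.4, -0.34],  [0.33, 0.28]]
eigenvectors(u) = [[-0.99, -0.11], [-0.12, -0.99]]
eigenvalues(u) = [-0.84, 0.91]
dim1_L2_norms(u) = [0.88, 0.96]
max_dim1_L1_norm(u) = 1.15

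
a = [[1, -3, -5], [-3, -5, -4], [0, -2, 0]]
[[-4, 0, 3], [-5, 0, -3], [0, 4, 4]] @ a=[[-4, 6, 20], [-5, 21, 25], [-12, -28, -16]]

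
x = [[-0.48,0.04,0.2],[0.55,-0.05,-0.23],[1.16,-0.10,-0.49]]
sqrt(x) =[[-0.01+0.47j, (-0.03-0.04j), 0.01-0.20j],[(0.06-0.55j), 0.01+0.05j, (0.02+0.23j)],[(-0.04-1.16j), -0.08+0.10j, 0.02+0.49j]]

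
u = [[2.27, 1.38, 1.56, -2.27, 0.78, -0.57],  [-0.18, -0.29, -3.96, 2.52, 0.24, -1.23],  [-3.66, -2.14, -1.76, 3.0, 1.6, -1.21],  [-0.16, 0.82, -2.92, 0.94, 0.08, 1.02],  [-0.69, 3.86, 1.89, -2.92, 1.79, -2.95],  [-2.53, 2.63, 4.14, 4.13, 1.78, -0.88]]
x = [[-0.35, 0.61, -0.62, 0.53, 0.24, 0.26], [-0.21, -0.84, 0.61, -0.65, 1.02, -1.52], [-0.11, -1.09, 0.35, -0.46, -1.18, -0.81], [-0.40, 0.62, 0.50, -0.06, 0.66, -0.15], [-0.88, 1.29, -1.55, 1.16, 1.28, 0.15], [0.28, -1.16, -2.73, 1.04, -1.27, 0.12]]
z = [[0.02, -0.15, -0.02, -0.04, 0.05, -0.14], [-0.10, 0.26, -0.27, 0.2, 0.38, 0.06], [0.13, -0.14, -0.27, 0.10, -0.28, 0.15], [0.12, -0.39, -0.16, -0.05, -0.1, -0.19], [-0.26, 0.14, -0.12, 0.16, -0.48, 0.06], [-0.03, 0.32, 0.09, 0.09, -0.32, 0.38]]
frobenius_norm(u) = 13.24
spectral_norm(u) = 8.80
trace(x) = 0.50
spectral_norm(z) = 0.85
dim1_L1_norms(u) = [8.83, 8.42, 13.37, 5.94, 14.1, 16.09]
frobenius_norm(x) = 5.52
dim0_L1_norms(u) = [9.49, 11.12, 16.23, 15.78, 6.27, 7.86]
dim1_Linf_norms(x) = [0.62, 1.52, 1.18, 0.66, 1.55, 2.73]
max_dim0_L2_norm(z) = 0.75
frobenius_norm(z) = 1.25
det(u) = 1861.16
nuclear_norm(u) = 27.32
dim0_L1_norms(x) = [2.23, 5.61, 6.36, 3.9, 5.65, 3.01]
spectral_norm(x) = 3.85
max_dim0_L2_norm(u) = 7.1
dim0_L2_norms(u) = [5.05, 5.39, 7.1, 6.85, 3.1, 3.72]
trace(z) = -0.14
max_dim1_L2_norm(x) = 3.4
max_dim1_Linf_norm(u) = 4.14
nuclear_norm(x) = 9.93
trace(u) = 2.07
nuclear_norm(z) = 2.38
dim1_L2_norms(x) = [1.13, 2.21, 1.89, 1.12, 2.8, 3.4]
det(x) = -0.00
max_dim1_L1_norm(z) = 1.27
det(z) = -0.00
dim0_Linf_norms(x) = [0.88, 1.29, 2.73, 1.16, 1.28, 1.52]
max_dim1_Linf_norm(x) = 2.73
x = u @ z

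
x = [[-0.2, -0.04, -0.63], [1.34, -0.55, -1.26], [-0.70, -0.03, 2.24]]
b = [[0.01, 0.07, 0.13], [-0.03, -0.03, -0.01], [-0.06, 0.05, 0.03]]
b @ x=[[0.00, -0.04, 0.20],[-0.03, 0.02, 0.03],[0.06, -0.03, 0.04]]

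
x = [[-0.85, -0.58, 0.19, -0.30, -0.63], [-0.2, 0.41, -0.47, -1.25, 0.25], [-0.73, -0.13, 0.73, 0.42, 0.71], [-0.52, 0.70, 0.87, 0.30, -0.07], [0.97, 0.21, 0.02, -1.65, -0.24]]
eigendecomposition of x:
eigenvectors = [[(-0.64+0j), (-0.64-0j), 0.26-0.12j, (0.26+0.12j), (0.25+0j)],[-0.22-0.11j, (-0.22+0.11j), (-0.6+0j), (-0.6-0j), -0.67+0.00j],[-0.14-0.34j, -0.14+0.34j, (0.01+0.29j), 0.01-0.29j, (0.67+0j)],[-0.15+0.23j, -0.15-0.23j, (0.08+0.45j), (0.08-0.45j), (-0.06+0j)],[(0.05+0.56j), (0.05-0.56j), -0.39-0.33j, (-0.39+0.33j), (0.21+0j)]]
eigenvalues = [(-1.04+0.66j), (-1.04-0.66j), (0.82+1.25j), (0.82-1.25j), (0.77+0j)]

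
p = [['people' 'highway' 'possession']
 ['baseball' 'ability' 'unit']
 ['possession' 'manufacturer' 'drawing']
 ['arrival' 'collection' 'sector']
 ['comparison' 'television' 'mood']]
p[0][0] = 'people'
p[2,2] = 'drawing'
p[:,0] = ['people', 'baseball', 'possession', 'arrival', 'comparison']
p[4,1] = 'television'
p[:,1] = ['highway', 'ability', 'manufacturer', 'collection', 'television']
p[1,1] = 'ability'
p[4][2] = 'mood'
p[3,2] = 'sector'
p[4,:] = ['comparison', 'television', 'mood']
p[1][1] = 'ability'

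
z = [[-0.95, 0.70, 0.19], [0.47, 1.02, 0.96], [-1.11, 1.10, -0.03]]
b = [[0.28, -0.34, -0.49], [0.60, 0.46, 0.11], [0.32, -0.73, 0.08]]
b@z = [[0.12, -0.69, -0.26], [-0.48, 1.01, 0.55], [-0.74, -0.43, -0.64]]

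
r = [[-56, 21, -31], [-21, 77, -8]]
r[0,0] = -56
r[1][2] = -8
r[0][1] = 21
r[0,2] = -31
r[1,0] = -21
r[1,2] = -8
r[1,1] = 77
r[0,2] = -31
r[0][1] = 21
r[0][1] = 21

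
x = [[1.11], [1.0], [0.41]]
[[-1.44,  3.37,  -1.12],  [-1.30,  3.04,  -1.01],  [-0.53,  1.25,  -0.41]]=x @ [[-1.30,3.04,-1.01]]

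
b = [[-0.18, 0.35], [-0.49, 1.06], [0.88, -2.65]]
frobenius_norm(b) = 3.05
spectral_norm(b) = 3.05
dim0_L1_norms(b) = [1.55, 4.06]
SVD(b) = [[-0.13,-0.40],[-0.38,-0.82],[0.92,-0.40]] @ diag([3.0492630012888684, 0.1322692291154767]) @ [[0.33,-0.94], [0.94,0.33]]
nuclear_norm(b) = 3.18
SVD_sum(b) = [[-0.13, 0.37], [-0.39, 1.10], [0.93, -2.63]] + [[-0.05, -0.02],[-0.10, -0.04],[-0.05, -0.02]]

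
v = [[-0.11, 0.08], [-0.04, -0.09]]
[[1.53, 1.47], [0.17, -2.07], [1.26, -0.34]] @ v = [[-0.23, -0.01], [0.06, 0.20], [-0.12, 0.13]]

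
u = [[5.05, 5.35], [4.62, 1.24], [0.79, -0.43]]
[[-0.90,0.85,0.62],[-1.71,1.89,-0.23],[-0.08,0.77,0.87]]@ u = [[-0.13,-4.03], [-0.09,-6.71], [3.84,0.15]]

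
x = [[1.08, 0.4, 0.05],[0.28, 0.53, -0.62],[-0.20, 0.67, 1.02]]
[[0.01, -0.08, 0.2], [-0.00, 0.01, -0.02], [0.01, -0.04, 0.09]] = x @ [[0.01, -0.07, 0.18], [0.00, -0.00, 0.0], [0.01, -0.05, 0.12]]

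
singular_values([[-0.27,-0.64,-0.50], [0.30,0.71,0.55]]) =[1.28, 0.0]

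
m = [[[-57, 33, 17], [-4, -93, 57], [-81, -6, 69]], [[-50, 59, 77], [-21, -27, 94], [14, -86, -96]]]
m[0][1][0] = -4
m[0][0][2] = 17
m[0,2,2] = 69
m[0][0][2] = 17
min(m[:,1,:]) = -93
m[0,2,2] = 69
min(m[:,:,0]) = -81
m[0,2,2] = 69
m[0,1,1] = -93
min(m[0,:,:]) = -93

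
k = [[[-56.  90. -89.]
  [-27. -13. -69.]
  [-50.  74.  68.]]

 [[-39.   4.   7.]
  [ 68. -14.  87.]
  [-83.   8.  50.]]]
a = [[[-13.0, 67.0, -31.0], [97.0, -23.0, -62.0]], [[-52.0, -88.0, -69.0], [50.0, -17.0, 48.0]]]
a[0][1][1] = -23.0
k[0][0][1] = 90.0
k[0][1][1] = -13.0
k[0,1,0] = -27.0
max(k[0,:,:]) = 90.0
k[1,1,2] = 87.0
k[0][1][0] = -27.0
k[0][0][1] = 90.0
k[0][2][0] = -50.0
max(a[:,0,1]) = 67.0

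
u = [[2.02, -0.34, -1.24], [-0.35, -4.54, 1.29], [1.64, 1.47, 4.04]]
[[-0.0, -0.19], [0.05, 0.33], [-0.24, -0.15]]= u@[[-0.03, -0.09], [-0.02, -0.06], [-0.04, 0.02]]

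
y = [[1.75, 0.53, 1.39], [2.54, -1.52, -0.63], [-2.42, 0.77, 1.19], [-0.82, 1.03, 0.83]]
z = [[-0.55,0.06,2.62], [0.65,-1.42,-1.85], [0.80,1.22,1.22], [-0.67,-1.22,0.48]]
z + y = [[1.20, 0.59, 4.01],[3.19, -2.94, -2.48],[-1.62, 1.99, 2.41],[-1.49, -0.19, 1.31]]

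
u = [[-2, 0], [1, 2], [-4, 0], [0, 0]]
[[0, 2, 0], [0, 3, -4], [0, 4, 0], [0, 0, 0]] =u @ [[0, -1, 0], [0, 2, -2]]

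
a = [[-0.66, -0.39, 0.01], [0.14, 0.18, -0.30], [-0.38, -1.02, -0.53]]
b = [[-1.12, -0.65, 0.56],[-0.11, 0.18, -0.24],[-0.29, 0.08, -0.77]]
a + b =[[-1.78, -1.04, 0.57],[0.03, 0.36, -0.54],[-0.67, -0.94, -1.30]]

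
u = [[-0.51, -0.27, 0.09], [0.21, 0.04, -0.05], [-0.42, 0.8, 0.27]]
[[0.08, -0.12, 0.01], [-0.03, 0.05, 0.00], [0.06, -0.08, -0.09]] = u @ [[-0.12,0.24,0.03], [-0.03,0.00,-0.1], [0.11,0.08,-0.00]]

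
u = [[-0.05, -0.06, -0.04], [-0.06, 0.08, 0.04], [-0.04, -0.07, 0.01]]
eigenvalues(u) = [(-0.09+0j), (0.06+0.03j), (0.06-0.03j)]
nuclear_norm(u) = 0.25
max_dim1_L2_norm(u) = 0.11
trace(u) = 0.04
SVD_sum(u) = [[-0.01, -0.07, -0.02], [0.01, 0.08, 0.03], [-0.0, -0.06, -0.02]] + [[-0.04, 0.0, 0.01], [-0.07, 0.0, 0.01], [-0.04, 0.0, 0.01]] + [[-0.0,0.01,-0.02], [-0.0,0.00,-0.00], [0.0,-0.01,0.02]]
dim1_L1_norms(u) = [0.15, 0.18, 0.12]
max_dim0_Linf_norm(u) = 0.08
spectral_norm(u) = 0.13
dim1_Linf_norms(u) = [0.06, 0.08, 0.07]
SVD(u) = [[-0.57,-0.46,-0.68], [0.65,-0.76,-0.03], [-0.5,-0.46,0.73]] @ diag([0.1293908214861175, 0.08854082364441801, 0.03631167668279367]) @ [[0.07, 0.94, 0.34],[0.98, -0.01, -0.18],[0.17, -0.35, 0.92]]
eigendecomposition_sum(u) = [[(-0.07+0j), (-0.03+0j), (-0.02-0j)], [(-0.02+0j), -0.01+0.00j, (-0-0j)], [-0.04+0.00j, -0.02+0.00j, (-0.01-0j)]] + [[(0.01-0.01j), (-0.01-0j), -0.01+0.01j], [-0.02+0.03j, (0.04-0.02j), 0.02-0.05j], [0.00-0.04j, -0.03+0.04j, (0.01+0.05j)]] + [[(0.01+0.01j), -0.01+0.00j, (-0.01-0.01j)], [(-0.02-0.03j), (0.04+0.02j), (0.02+0.05j)], [0.04j, (-0.03-0.04j), 0.01-0.05j]]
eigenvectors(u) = [[-0.85+0.00j, -0.19-0.08j, -0.19+0.08j], [(-0.19+0j), (0.7+0j), (0.7-0j)], [(-0.49+0j), -0.58+0.37j, -0.58-0.37j]]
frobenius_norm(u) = 0.16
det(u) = -0.00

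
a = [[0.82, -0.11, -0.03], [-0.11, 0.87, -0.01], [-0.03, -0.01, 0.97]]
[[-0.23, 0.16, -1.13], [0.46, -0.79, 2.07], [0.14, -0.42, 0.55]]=a@[[-0.21, 0.06, -1.06],[0.50, -0.91, 2.25],[0.14, -0.44, 0.56]]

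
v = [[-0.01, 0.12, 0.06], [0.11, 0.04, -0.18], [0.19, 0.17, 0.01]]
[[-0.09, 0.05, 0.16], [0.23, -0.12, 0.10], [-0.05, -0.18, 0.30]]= v@ [[-0.17, -1.25, 0.34], [-0.03, 0.31, 1.41], [-1.4, -0.02, -0.02]]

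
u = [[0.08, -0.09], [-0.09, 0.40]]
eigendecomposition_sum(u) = [[0.05, 0.01], [0.01, 0.0]] + [[0.03,-0.10], [-0.1,0.4]]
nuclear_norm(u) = 0.48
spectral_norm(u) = 0.42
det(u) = 0.02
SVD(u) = [[-0.25, 0.97], [0.97, 0.25]] @ diag([0.4235755975068582, 0.05642440249314181]) @ [[-0.25, 0.97], [0.97, 0.25]]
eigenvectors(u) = [[-0.97, 0.25], [-0.25, -0.97]]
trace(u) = 0.48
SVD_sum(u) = [[0.03, -0.1], [-0.10, 0.4]] + [[0.05, 0.01], [0.01, 0.0]]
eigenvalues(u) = [0.06, 0.42]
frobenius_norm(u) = 0.43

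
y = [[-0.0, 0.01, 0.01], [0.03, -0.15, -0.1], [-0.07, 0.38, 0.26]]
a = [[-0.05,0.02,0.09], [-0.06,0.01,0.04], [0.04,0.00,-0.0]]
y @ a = [[-0.00, 0.00, 0.00], [0.00, -0.00, -0.0], [-0.01, 0.00, 0.01]]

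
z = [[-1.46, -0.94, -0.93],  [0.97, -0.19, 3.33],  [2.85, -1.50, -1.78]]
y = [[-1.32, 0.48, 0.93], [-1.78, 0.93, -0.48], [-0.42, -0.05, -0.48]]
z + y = [[-2.78, -0.46, 0.0], [-0.81, 0.74, 2.85], [2.43, -1.55, -2.26]]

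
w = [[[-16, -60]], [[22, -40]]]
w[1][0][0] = 22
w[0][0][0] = -16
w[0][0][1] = -60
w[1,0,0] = 22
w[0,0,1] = -60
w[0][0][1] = -60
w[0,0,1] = -60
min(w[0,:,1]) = -60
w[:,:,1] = [[-60], [-40]]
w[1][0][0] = 22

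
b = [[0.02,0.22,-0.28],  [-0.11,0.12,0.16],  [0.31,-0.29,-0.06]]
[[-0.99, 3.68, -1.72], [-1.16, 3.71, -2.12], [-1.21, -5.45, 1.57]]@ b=[[-0.96, 0.72, 0.97], [-1.09, 0.80, 1.05], [1.06, -1.38, -0.63]]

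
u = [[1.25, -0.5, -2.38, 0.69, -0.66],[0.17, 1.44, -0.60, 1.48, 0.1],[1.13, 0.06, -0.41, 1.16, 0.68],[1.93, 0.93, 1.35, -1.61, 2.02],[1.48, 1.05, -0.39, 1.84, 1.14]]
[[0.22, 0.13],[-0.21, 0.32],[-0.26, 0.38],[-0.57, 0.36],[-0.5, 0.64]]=u@[[-0.15, 0.14], [-0.1, 0.07], [-0.16, 0.01], [-0.09, 0.13], [-0.06, 0.11]]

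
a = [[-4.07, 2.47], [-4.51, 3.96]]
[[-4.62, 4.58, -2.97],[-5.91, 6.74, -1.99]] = a @ [[0.74, -0.30, 1.38], [-0.65, 1.36, 1.07]]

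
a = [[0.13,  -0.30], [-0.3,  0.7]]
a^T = [[0.13, -0.3], [-0.30, 0.70]]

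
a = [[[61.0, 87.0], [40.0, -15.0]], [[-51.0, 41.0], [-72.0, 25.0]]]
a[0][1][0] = 40.0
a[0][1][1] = -15.0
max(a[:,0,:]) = 87.0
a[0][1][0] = 40.0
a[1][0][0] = -51.0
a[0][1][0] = 40.0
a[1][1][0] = -72.0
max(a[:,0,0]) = 61.0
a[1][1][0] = -72.0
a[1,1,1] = 25.0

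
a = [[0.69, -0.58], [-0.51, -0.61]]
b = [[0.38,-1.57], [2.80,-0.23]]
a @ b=[[-1.36, -0.95], [-1.90, 0.94]]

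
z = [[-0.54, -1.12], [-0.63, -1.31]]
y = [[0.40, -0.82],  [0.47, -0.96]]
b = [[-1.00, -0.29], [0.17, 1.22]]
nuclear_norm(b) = 2.22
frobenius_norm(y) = 1.41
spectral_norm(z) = 1.91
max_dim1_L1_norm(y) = 1.43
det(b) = -1.17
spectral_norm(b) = 1.37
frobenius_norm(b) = 1.61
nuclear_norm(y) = 1.41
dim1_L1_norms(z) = [1.66, 1.94]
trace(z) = -1.85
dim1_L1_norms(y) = [1.22, 1.43]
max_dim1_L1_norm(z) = 1.94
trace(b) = 0.22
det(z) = 0.00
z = y @ b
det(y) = 0.00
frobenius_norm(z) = 1.91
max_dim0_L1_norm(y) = 1.78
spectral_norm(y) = 1.41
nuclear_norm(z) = 1.91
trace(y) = -0.56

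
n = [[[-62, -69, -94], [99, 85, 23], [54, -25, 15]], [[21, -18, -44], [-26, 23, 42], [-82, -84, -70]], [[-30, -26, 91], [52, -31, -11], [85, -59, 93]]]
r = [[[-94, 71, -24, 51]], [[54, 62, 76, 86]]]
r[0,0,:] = [-94, 71, -24, 51]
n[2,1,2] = -11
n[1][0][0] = 21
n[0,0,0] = -62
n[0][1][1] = 85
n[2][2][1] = -59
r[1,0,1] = 62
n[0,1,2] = 23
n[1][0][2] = -44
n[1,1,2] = 42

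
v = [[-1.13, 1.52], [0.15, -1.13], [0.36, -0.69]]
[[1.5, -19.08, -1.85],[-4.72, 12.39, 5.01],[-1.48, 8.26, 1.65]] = v @[[5.22, 2.6, -5.26], [4.87, -10.62, -5.13]]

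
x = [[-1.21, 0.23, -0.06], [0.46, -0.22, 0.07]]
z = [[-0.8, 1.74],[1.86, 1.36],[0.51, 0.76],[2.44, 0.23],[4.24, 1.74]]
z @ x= [[1.77, -0.57, 0.17], [-1.62, 0.13, -0.02], [-0.27, -0.05, 0.02], [-2.85, 0.51, -0.13], [-4.33, 0.59, -0.13]]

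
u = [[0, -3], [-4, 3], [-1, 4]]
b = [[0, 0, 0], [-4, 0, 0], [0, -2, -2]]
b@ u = [[0, 0], [0, 12], [10, -14]]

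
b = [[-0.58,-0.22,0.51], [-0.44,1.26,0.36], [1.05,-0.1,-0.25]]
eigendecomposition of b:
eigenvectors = [[0.67, 0.49, -0.16], [0.22, -0.10, 0.97], [-0.71, 0.86, -0.18]]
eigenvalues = [-1.2, 0.36, 1.27]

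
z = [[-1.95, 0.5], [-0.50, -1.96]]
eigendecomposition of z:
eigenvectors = [[(0.01+0.71j), (0.01-0.71j)], [-0.71+0.00j, -0.71-0.00j]]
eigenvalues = [(-1.95+0.5j), (-1.95-0.5j)]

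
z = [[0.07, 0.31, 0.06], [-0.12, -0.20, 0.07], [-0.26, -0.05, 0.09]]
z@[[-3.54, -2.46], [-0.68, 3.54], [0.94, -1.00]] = [[-0.4, 0.87], [0.63, -0.48], [1.04, 0.37]]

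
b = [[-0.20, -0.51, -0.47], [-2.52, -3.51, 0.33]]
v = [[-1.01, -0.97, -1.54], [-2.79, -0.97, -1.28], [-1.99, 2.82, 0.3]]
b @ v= [[2.56, -0.64, 0.82], [11.68, 6.78, 8.47]]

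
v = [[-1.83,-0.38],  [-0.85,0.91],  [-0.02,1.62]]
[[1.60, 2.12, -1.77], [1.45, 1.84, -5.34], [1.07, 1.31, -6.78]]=v @[[-1.01,  -1.32,  1.83], [0.65,  0.79,  -4.16]]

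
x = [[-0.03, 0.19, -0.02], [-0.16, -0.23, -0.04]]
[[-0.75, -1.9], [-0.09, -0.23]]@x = [[0.33, 0.29, 0.09], [0.04, 0.04, 0.01]]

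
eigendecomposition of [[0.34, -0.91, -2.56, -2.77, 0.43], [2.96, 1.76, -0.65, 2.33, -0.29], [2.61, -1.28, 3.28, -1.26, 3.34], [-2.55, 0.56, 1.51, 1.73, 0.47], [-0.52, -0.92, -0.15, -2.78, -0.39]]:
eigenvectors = [[0.11-0.44j,(0.11+0.44j),(-0.17+0.32j),-0.17-0.32j,0.17+0.00j], [(0.09-0.23j),(0.09+0.23j),(0.61+0j),(0.61-0j),0.91+0.00j], [-0.69+0.00j,(-0.69-0j),(0.3+0.19j),0.30-0.19j,0.03+0.00j], [0.01+0.47j,0.01-0.47j,(-0.43+0.01j),-0.43-0.01j,-0.37+0.00j], [(-0.11-0.14j),-0.11+0.14j,(-0.26-0.35j),(-0.26+0.35j),(0.06+0j)]]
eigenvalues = [(3.63+2.8j), (3.63-2.8j), (-0.93+1.53j), (-0.93-1.53j), (1.31+0j)]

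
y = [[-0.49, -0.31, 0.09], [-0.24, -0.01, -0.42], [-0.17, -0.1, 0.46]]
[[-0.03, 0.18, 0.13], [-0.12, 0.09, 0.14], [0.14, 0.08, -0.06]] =y@[[-0.13, -0.46, -0.17], [0.40, 0.15, -0.21], [0.34, 0.04, -0.23]]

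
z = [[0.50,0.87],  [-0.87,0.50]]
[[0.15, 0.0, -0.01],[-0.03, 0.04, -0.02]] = z @ [[0.1, -0.03, 0.01], [0.11, 0.02, -0.02]]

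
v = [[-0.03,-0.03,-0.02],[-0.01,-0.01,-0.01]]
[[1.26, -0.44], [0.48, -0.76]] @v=[[-0.03, -0.03, -0.02], [-0.01, -0.01, -0.0]]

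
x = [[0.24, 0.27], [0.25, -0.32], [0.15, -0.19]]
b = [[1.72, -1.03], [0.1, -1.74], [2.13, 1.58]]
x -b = [[-1.48, 1.3], [0.15, 1.42], [-1.98, -1.77]]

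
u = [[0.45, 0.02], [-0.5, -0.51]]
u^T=[[0.45, -0.50],[0.02, -0.51]]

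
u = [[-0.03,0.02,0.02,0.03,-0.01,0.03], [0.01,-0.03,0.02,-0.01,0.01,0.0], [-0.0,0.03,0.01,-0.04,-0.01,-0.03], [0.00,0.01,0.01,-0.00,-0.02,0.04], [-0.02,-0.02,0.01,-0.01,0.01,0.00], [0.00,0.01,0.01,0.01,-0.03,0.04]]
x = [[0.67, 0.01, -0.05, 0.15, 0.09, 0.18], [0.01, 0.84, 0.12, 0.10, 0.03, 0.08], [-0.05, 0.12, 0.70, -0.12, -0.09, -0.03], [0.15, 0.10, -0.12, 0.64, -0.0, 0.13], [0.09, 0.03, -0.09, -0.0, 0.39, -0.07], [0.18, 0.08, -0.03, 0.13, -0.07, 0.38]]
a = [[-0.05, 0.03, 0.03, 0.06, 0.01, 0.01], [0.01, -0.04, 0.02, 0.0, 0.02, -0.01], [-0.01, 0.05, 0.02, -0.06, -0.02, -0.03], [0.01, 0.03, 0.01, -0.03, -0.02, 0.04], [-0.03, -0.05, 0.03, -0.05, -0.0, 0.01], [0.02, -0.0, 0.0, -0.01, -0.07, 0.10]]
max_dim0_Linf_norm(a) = 0.1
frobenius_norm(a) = 0.21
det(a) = 0.00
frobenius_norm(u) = 0.12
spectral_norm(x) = 0.99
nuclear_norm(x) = 3.62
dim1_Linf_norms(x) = [0.67, 0.84, 0.7, 0.64, 0.39, 0.38]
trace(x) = 3.62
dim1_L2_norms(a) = [0.09, 0.05, 0.09, 0.06, 0.08, 0.12]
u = x @ a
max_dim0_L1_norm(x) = 1.18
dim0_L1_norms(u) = [0.06, 0.12, 0.08, 0.1, 0.09, 0.14]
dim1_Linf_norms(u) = [0.03, 0.03, 0.04, 0.04, 0.02, 0.04]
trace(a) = 0.00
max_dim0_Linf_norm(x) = 0.84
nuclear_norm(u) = 0.25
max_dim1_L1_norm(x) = 1.18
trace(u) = 0.00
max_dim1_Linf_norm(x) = 0.84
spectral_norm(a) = 0.14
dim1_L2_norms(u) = [0.06, 0.04, 0.06, 0.05, 0.03, 0.05]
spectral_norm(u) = 0.09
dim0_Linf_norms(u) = [0.03, 0.03, 0.02, 0.04, 0.03, 0.04]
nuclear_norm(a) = 0.45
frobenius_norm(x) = 1.62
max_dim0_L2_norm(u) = 0.07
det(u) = 0.00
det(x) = 0.02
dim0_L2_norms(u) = [0.04, 0.05, 0.03, 0.05, 0.04, 0.07]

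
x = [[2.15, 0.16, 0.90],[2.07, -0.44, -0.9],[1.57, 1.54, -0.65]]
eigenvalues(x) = [(2.81+0j), (-0.88+1.32j), (-0.88-1.32j)]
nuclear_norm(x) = 6.32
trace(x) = 1.06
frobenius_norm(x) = 4.00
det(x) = 7.07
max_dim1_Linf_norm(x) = 2.15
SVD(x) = [[-0.59, -0.53, -0.61],[-0.59, -0.24, 0.77],[-0.55, 0.82, -0.17]] @ diag([3.4427984110938974, 1.5407535042764848, 1.3337232620109243]) @ [[-0.97, -0.2, 0.1], [-0.22, 0.83, -0.51], [0.02, -0.52, -0.85]]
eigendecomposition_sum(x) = [[2.32-0.00j, (0.36+0j), 0.51+0.00j], [(1.05-0j), (0.16+0j), 0.23+0.00j], [(1.52-0j), 0.23+0.00j, 0.33+0.00j]] + [[(-0.08+0.11j), (-0.1-0.18j), (0.2-0.04j)], [0.51-0.02j, (-0.3+0.7j), -0.57-0.45j], [0.03-0.50j, 0.65+0.35j, -0.49+0.51j]] + [[(-0.08-0.11j), (-0.1+0.18j), 0.20+0.04j], [(0.51+0.02j), (-0.3-0.7j), (-0.57+0.45j)], [0.03+0.50j, (0.65-0.35j), (-0.49-0.51j)]]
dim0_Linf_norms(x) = [2.15, 1.54, 0.9]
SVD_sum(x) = [[1.98, 0.41, -0.21],[1.97, 0.4, -0.21],[1.86, 0.38, -0.2]] + [[0.18, -0.67, 0.41],  [0.08, -0.31, 0.19],  [-0.28, 1.04, -0.64]] + [[-0.01, 0.43, 0.7], [0.02, -0.54, -0.88], [-0.0, 0.12, 0.19]]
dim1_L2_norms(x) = [2.34, 2.3, 2.29]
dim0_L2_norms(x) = [3.37, 1.61, 1.43]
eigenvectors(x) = [[(0.78+0j), 0.12-0.15j, (0.12+0.15j)],[(0.36+0j), -0.70+0.00j, (-0.7-0j)],[0.51+0.00j, (-0.06+0.68j), -0.06-0.68j]]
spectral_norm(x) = 3.44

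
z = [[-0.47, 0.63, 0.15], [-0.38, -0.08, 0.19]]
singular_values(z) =[0.83, 0.37]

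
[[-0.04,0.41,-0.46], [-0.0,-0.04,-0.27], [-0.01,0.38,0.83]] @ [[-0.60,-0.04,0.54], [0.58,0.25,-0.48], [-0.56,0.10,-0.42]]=[[0.52, 0.06, -0.03], [0.13, -0.04, 0.13], [-0.24, 0.18, -0.54]]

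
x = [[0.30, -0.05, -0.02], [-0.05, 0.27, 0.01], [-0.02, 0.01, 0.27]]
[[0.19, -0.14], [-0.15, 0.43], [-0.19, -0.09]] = x @ [[0.53, -0.22],[-0.45, 1.57],[-0.64, -0.42]]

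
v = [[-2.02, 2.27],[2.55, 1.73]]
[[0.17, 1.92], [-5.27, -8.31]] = v @ [[-1.32, -2.39], [-1.1, -1.28]]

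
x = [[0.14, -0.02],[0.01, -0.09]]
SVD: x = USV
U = [[-0.97, -0.25], [-0.25, 0.97]]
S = [0.14, 0.09]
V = [[-0.96, 0.29], [-0.29, -0.96]]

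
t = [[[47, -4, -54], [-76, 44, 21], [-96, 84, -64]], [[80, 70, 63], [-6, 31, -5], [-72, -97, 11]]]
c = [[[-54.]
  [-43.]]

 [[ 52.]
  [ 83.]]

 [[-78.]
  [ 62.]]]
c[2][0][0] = -78.0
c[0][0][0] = -54.0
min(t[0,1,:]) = -76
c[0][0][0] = -54.0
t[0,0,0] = 47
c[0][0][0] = -54.0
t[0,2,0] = -96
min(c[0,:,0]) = -54.0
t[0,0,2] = -54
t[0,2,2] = -64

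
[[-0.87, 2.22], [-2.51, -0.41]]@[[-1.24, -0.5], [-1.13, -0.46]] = [[-1.43, -0.59], [3.58, 1.44]]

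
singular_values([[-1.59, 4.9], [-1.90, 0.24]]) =[5.22, 1.71]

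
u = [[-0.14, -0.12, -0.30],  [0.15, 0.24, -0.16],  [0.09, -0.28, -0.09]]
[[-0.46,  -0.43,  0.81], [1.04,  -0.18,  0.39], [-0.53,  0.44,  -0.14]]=u@[[2.05, 1.95, -1.35],[2.72, -1.28, 0.85],[-0.5, 1.04, -2.42]]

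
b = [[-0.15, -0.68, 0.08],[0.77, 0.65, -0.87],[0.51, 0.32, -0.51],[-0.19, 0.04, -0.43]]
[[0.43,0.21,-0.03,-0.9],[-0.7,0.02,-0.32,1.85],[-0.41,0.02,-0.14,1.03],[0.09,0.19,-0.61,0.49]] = b@[[-0.51, -0.16, 0.79, 0.18], [-0.52, -0.32, -0.01, 1.15], [-0.04, -0.4, 1.06, -1.11]]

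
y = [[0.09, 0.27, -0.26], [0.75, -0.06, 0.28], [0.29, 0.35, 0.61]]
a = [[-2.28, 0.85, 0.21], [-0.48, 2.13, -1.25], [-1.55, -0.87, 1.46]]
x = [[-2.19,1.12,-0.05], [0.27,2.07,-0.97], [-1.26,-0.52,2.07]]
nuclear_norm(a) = 6.11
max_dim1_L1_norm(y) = 1.25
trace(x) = 1.95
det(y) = -0.19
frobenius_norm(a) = 4.19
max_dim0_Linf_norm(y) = 0.75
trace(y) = 0.64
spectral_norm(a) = 2.97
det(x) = -7.66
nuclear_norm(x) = 6.69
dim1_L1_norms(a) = [3.34, 3.86, 3.88]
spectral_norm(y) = 0.99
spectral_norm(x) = 3.04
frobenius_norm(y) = 1.17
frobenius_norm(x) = 4.18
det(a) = -1.59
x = a + y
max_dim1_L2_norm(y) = 0.8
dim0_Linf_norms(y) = [0.75, 0.35, 0.61]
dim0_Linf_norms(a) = [2.28, 2.13, 1.46]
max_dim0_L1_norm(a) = 4.31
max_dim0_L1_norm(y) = 1.15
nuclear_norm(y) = 1.87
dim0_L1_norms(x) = [3.72, 3.71, 3.09]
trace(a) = 1.31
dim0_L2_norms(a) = [2.8, 2.45, 1.93]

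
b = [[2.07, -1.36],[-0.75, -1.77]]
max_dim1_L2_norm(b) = 2.48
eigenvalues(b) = [2.32, -2.02]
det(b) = -4.68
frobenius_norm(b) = 3.14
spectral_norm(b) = 2.53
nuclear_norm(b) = 4.38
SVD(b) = [[-0.95, -0.30], [-0.30, 0.95]] @ diag([2.5306486888815853, 1.8508693129072922]) @ [[-0.69, 0.72], [-0.72, -0.69]]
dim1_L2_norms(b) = [2.48, 1.92]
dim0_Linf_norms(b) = [2.07, 1.77]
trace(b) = 0.30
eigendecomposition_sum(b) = [[2.19, -0.73], [-0.4, 0.13]] + [[-0.12, -0.63], [-0.35, -1.90]]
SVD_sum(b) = [[1.67,-1.74], [0.53,-0.55]] + [[0.4, 0.38],[-1.28, -1.22]]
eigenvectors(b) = [[0.98, 0.32], [-0.18, 0.95]]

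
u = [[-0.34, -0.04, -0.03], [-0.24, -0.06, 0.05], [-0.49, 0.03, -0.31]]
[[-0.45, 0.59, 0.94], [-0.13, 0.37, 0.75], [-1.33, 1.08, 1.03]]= u@[[1.38, -1.34, -2.84], [-1.83, -2.17, -0.14], [1.92, -1.57, 1.15]]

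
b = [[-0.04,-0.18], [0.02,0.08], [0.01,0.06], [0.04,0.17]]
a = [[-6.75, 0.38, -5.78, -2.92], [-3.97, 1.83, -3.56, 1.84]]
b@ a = [[0.98, -0.34, 0.87, -0.21],  [-0.45, 0.15, -0.4, 0.09],  [-0.31, 0.11, -0.27, 0.08],  [-0.94, 0.33, -0.84, 0.2]]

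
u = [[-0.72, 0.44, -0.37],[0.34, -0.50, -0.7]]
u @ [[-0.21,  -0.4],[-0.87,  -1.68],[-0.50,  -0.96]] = [[-0.05,-0.1], [0.71,1.38]]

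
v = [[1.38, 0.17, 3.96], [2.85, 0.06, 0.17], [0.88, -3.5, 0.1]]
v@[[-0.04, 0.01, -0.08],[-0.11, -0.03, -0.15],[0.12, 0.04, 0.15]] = [[0.40, 0.17, 0.46], [-0.1, 0.03, -0.21], [0.36, 0.12, 0.47]]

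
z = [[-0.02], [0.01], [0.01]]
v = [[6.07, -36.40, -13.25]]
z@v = [[-0.12,0.73,0.26], [0.06,-0.36,-0.13], [0.06,-0.36,-0.13]]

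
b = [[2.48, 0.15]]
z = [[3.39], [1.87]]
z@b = [[8.41, 0.51], [4.64, 0.28]]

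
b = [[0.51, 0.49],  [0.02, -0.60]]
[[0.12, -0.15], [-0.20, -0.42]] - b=[[-0.39, -0.64], [-0.22, 0.18]]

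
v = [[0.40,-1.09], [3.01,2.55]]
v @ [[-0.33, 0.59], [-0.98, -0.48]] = [[0.94, 0.76],  [-3.49, 0.55]]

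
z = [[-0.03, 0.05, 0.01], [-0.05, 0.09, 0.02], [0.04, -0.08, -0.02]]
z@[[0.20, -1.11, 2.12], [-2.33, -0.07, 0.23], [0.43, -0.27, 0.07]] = [[-0.12, 0.03, -0.05], [-0.21, 0.04, -0.08], [0.19, -0.03, 0.06]]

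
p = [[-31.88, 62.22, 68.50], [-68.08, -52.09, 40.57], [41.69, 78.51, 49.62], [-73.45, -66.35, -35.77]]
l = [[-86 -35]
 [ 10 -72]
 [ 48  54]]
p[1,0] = -68.08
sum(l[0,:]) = -121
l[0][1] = -35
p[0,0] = -31.88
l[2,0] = 48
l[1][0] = 10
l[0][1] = -35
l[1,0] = 10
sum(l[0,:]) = -121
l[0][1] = -35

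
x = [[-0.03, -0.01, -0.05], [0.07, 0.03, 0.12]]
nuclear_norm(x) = 0.16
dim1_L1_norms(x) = [0.09, 0.22]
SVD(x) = [[-0.38, 0.92], [0.92, 0.38]] @ diag([0.15392885159683317, 0.002430770676165373]) @ [[0.49, 0.2, 0.84], [-0.34, 0.94, -0.03]]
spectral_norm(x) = 0.15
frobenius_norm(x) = 0.15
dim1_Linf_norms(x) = [0.05, 0.12]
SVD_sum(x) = [[-0.03, -0.01, -0.05], [0.07, 0.03, 0.12]] + [[-0.0, 0.0, -0.0],[-0.0, 0.00, -0.00]]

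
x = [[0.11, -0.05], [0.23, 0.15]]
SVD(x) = [[-0.26, -0.97], [-0.97, 0.26]] @ diag([0.2832451763183569, 0.09885428717249914]) @ [[-0.89, -0.46], [-0.46, 0.89]]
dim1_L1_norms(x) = [0.16, 0.38]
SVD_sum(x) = [[0.07, 0.03], [0.24, 0.13]] + [[0.04, -0.08], [-0.01, 0.02]]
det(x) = 0.03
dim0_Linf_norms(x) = [0.23, 0.15]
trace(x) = 0.26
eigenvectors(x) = [[(0.08-0.42j), (0.08+0.42j)], [(-0.91+0j), (-0.91-0j)]]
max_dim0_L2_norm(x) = 0.25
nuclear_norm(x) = 0.38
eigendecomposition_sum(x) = [[(0.06+0.07j), -0.03+0.03j], [0.12-0.14j, (0.08+0.04j)]] + [[0.06-0.07j,  (-0.03-0.03j)],[(0.12+0.14j),  (0.08-0.04j)]]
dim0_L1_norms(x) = [0.34, 0.2]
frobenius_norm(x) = 0.30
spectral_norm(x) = 0.28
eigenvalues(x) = [(0.13+0.11j), (0.13-0.11j)]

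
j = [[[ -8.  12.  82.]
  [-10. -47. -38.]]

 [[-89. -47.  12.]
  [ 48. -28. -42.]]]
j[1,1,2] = -42.0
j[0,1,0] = -10.0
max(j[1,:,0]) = 48.0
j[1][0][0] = -89.0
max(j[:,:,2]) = 82.0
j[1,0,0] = -89.0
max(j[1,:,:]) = 48.0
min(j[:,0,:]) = -89.0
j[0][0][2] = 82.0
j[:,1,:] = [[-10.0, -47.0, -38.0], [48.0, -28.0, -42.0]]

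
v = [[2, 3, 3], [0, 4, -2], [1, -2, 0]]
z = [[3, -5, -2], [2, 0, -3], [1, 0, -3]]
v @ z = [[15, -10, -22], [6, 0, -6], [-1, -5, 4]]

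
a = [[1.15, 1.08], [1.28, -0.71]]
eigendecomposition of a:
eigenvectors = [[0.88, -0.41], [0.47, 0.91]]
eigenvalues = [1.72, -1.28]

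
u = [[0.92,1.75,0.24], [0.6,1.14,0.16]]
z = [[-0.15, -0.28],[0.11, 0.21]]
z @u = [[-0.31, -0.58, -0.08], [0.23, 0.43, 0.06]]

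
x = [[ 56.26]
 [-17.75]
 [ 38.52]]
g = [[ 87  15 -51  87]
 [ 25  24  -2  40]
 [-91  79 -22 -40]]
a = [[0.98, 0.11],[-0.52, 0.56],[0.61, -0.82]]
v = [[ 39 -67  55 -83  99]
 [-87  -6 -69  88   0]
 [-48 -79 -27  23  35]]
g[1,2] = -2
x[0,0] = 56.26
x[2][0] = 38.52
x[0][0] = 56.26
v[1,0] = -87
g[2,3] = -40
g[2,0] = -91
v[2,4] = 35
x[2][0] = 38.52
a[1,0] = -0.515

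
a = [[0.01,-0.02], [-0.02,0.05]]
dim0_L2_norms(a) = [0.02, 0.05]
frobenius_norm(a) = 0.06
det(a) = 0.00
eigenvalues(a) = [0.0, 0.06]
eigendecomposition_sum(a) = [[0.0, 0.0], [0.0, 0.00]] + [[0.01, -0.02], [-0.02, 0.05]]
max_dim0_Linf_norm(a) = 0.05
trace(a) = 0.06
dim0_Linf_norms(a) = [0.02, 0.05]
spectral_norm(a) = 0.06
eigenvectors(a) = [[-0.92,0.38], [-0.38,-0.92]]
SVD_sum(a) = [[0.01,-0.02], [-0.02,0.05]] + [[0.00, 0.0], [0.0, 0.00]]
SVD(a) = [[-0.38, 0.92], [0.92, 0.38]] @ diag([0.058284271247461904, 0.0017157287525380982]) @ [[-0.38,  0.92], [0.92,  0.38]]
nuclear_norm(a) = 0.06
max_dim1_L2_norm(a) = 0.05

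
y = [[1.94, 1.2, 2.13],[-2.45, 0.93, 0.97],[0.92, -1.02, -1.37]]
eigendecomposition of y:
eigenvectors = [[-0.39, 0.09, -0.12], [0.83, 0.83, -0.81], [-0.40, -0.55, 0.58]]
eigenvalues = [1.6, 0.04, -0.14]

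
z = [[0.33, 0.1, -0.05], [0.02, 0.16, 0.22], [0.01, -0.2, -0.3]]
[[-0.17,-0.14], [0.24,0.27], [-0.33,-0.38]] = z @ [[-0.74, -0.56], [0.99, 0.78], [0.43, 0.72]]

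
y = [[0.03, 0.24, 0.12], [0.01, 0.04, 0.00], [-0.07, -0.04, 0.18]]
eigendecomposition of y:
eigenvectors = [[-0.75+0.00j, -0.75-0.00j, -0.92+0.00j],[-0.06+0.04j, -0.06-0.04j, 0.25+0.00j],[-0.46-0.47j, (-0.46+0.47j), -0.31+0.00j]]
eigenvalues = [(0.12+0.06j), (0.12-0.06j), 0j]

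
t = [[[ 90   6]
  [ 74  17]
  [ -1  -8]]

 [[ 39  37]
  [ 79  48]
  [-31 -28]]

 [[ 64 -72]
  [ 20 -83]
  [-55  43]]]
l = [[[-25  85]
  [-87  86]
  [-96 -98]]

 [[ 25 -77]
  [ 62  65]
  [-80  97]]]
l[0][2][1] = -98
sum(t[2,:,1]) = -112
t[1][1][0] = 79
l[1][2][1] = 97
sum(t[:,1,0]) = 173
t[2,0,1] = -72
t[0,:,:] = [[90, 6], [74, 17], [-1, -8]]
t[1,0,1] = 37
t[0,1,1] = 17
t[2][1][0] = 20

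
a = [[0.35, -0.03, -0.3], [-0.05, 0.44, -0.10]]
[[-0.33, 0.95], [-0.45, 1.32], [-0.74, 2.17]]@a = [[-0.16, 0.43, 0.0],[-0.22, 0.59, 0.00],[-0.37, 0.98, 0.0]]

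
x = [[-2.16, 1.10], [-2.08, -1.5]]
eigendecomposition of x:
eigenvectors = [[(-0.13+0.57j), -0.13-0.57j], [-0.81+0.00j, (-0.81-0j)]]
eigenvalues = [(-1.83+1.48j), (-1.83-1.48j)]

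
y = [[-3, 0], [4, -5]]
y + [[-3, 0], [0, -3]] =[[-6, 0], [4, -8]]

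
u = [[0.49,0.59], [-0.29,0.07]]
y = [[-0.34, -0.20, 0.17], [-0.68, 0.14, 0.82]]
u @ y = [[-0.57, -0.02, 0.57], [0.05, 0.07, 0.01]]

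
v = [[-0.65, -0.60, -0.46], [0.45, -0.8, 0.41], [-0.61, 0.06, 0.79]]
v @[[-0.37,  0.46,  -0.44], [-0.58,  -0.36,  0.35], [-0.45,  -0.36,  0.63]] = [[0.80, 0.08, -0.21], [0.11, 0.35, -0.22], [-0.16, -0.59, 0.79]]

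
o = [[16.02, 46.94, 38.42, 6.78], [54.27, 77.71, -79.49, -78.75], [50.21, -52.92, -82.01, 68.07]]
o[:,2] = [38.42, -79.49, -82.01]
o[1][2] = -79.49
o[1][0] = 54.27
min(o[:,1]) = -52.92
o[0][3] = 6.78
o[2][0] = 50.21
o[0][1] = 46.94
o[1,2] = -79.49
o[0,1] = 46.94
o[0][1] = 46.94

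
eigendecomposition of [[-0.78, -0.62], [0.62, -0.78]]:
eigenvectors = [[0.00+0.71j, 0.00-0.71j], [0.71+0.00j, (0.71-0j)]]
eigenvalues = [(-0.78+0.62j), (-0.78-0.62j)]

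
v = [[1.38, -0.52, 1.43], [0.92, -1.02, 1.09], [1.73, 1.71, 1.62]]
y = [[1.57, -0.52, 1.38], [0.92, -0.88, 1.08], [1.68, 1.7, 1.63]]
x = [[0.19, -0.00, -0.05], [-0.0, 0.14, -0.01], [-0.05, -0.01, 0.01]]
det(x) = -0.00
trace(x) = 0.34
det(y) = -1.10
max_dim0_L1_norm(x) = 0.24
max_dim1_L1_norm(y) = 5.01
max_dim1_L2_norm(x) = 0.2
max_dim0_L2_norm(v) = 2.42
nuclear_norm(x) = 0.35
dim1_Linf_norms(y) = [1.57, 1.08, 1.7]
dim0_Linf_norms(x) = [0.19, 0.14, 0.05]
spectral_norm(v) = 3.45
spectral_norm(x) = 0.20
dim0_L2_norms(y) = [2.48, 1.98, 2.39]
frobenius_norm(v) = 3.98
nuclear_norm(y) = 5.55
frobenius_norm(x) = 0.25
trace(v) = 1.98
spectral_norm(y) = 3.49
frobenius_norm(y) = 3.97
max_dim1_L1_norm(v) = 5.06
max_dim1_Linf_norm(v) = 1.73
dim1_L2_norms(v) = [2.05, 1.75, 2.92]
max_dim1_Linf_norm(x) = 0.19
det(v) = -0.28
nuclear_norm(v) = 5.47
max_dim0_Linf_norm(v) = 1.73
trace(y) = 2.32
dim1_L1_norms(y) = [3.47, 2.88, 5.01]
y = x + v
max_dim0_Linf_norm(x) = 0.19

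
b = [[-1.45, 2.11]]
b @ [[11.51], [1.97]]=[[-12.53]]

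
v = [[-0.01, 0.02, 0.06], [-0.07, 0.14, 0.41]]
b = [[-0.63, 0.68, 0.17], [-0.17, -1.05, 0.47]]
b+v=[[-0.64, 0.7, 0.23],[-0.24, -0.91, 0.88]]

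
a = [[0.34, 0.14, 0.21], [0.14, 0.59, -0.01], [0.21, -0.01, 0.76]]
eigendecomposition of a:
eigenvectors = [[0.88, -0.41, -0.23], [-0.33, -0.18, -0.93], [-0.34, -0.89, 0.3]]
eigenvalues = [0.21, 0.86, 0.63]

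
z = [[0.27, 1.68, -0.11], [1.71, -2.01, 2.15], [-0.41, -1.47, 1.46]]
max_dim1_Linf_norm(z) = 2.15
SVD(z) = [[0.30,0.68,0.67], [-0.83,0.53,-0.17], [-0.47,-0.5,0.73]] @ diag([3.9726737751917, 1.5699709409594491, 0.8412813562934937]) @ [[-0.29,0.72,-0.63], [0.83,0.52,0.21], [-0.48,0.46,0.75]]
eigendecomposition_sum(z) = [[(-0.85+0j),1.16+0.00j,(-0.67+0j)],[1.38-0.00j,-1.88-0.00j,(1.09-0j)],[(0.44-0j),-0.59-0.00j,(0.34-0j)]] + [[0.56+0.11j, (0.26+0.25j), 0.28-0.58j],[0.17+0.44j, (-0.06+0.29j), (0.53-0.06j)],[-0.42+0.62j, (-0.44+0.18j), (0.56+0.64j)]] + [[(0.56-0.11j), (0.26-0.25j), 0.28+0.58j],[0.17-0.44j, (-0.06-0.29j), 0.53+0.06j],[(-0.42-0.62j), (-0.44-0.18j), (0.56-0.64j)]]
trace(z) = -0.28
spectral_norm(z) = 3.97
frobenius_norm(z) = 4.35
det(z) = -5.25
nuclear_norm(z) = 6.38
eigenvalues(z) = [(-2.39+0j), (1.05+1.04j), (1.05-1.04j)]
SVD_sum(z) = [[-0.35,0.87,-0.76], [0.95,-2.38,2.08], [0.54,-1.34,1.17]] + [[0.89, 0.55, 0.23], [0.69, 0.43, 0.18], [-0.65, -0.41, -0.17]] + [[-0.27, 0.26, 0.42], [0.07, -0.06, -0.11], [-0.29, 0.28, 0.46]]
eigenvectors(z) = [[(0.51+0j), -0.21-0.50j, (-0.21+0.5j)], [(-0.82+0j), (0.26-0.37j), 0.26+0.37j], [(-0.26+0j), (0.71+0j), 0.71-0.00j]]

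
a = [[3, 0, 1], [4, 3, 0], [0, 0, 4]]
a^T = [[3, 4, 0], [0, 3, 0], [1, 0, 4]]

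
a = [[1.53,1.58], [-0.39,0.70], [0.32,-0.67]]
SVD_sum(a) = [[1.37, 1.71], [0.19, 0.23], [-0.2, -0.25]] + [[0.16, -0.13],  [-0.58, 0.47],  [0.52, -0.42]]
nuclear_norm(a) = 3.25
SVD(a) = [[-0.98, 0.20],[-0.13, -0.73],[0.14, 0.66]] @ diag([2.2339449964796376, 1.0198969323924814]) @ [[-0.63, -0.78], [0.78, -0.63]]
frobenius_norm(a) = 2.46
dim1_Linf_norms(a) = [1.58, 0.7, 0.67]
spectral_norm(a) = 2.23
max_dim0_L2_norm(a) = 1.85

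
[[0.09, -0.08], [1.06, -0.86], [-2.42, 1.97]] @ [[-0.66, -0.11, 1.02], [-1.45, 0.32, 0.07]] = [[0.06, -0.04, 0.09], [0.55, -0.39, 1.02], [-1.26, 0.90, -2.33]]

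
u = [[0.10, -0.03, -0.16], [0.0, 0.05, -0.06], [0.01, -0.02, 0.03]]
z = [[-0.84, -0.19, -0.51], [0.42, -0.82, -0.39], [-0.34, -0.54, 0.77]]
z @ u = [[-0.09, 0.03, 0.13], [0.04, -0.05, -0.03], [-0.03, -0.03, 0.11]]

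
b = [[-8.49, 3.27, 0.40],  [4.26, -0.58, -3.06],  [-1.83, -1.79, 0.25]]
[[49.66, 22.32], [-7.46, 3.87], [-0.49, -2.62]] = b@[[-4.45, -1.79], [4.19, 2.7], [-4.55, -4.27]]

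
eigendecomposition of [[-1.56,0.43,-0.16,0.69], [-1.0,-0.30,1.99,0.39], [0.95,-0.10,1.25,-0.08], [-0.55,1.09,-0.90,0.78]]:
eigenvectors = [[(0.4+0j), (0.21+0.01j), 0.21-0.01j, (0.15+0j)], [0.82+0.00j, -0.54+0.10j, -0.54-0.10j, (0.72+0j)], [-0.13+0.00j, (-0.16-0.02j), (-0.16+0.02j), 0.60+0.00j], [(-0.38+0j), 0.79+0.00j, (0.79-0j), (0.3+0j)]]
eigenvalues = [(-1.29+0j), (0.07+0.15j), (0.07-0.15j), (1.32+0j)]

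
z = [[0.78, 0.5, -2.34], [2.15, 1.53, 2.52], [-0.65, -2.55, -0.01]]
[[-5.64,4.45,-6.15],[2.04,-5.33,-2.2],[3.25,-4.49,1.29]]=z@[[-0.56, -1.7, -3.15], [-1.14, 2.2, 0.29], [1.98, -2.0, 1.64]]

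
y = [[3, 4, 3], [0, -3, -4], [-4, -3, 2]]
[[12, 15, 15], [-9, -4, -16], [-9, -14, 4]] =y @ [[0, 4, 1], [3, 0, 0], [0, 1, 4]]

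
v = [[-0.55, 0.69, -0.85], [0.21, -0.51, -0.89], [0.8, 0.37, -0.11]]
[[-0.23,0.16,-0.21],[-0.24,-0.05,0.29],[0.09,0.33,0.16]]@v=[[-0.01, -0.32, 0.08], [0.35, -0.03, 0.22], [0.15, -0.05, -0.39]]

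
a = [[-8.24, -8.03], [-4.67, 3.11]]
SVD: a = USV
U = [[-0.99,-0.13], [-0.13,0.99]]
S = [11.58, 5.45]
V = [[0.76, 0.65], [-0.65, 0.76]]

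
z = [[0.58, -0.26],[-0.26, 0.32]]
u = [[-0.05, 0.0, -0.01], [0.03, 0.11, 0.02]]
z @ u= [[-0.04, -0.03, -0.01], [0.02, 0.04, 0.01]]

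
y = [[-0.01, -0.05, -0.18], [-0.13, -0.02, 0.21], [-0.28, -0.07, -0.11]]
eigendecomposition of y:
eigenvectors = [[0.55, -0.49, 0.18], [-0.75, 0.42, -0.93], [-0.36, -0.76, 0.32]]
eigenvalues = [0.17, -0.25, -0.07]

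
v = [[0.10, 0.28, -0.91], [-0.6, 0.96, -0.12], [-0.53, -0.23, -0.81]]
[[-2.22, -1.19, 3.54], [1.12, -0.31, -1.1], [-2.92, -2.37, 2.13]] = v @ [[0.23, 1.48, 1.96], [1.68, 0.82, -0.4], [2.98, 1.72, -3.8]]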